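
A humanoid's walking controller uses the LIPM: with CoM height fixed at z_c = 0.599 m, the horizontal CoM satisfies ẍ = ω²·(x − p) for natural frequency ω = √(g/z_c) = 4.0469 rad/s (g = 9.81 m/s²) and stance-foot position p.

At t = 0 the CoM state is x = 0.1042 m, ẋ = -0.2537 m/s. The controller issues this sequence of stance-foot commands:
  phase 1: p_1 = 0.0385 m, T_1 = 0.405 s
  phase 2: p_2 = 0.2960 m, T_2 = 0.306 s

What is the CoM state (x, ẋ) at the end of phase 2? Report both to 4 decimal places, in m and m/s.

phase 1: p=0.0385, T=0.405, ωT=1.638995, cosh=2.672082, sinh=2.477907; start (x,ẋ)=(0.104200, -0.253700) → end (x,ẋ)=(0.058716, -0.019078)
phase 2: p=0.2960, T=0.306, ωT=1.238351, cosh=1.869891, sinh=1.580030; start (x,ẋ)=(0.058716, -0.019078) → end (x,ẋ)=(-0.155144, -1.552921)

x = -0.1551, ẋ = -1.5529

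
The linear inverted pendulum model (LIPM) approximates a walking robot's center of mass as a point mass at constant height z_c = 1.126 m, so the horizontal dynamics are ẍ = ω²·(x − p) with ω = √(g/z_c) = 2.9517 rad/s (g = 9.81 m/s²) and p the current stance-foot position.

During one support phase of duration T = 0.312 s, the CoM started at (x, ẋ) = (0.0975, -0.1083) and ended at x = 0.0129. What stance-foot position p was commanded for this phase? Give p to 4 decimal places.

ωT = 2.9517·0.312 = 0.920930; cosh(ωT) = 1.454887, sinh(ωT) = 1.056739
x(T) = p + (x₀−p)·cosh(ωT) + (ẋ₀/ω)·sinh(ωT) ⇒ p·(1 − cosh) = x(T) − x₀·cosh − (ẋ₀/ω)·sinh
numerator   = 0.0129 − (0.0975)·1.454887 − (-0.1083/2.9517)·1.056739 = -0.090179
denominator = 1 − 1.454887 = -0.454887
p = -0.090179 / -0.454887 = 0.1982

p = 0.1982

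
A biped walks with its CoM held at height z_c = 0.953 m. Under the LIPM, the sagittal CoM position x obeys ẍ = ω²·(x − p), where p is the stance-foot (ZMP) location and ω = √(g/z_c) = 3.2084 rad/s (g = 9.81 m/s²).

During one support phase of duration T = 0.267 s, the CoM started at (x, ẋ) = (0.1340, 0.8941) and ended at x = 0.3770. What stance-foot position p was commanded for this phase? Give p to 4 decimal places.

p = 0.2007

ωT = 3.2084·0.267 = 0.856643; cosh(ωT) = 1.389913, sinh(ωT) = 0.965328
x(T) = p + (x₀−p)·cosh(ωT) + (ẋ₀/ω)·sinh(ωT) ⇒ p·(1 − cosh) = x(T) − x₀·cosh − (ẋ₀/ω)·sinh
numerator   = 0.3770 − (0.1340)·1.389913 − (0.8941/3.2084)·0.965328 = -0.078261
denominator = 1 − 1.389913 = -0.389913
p = -0.078261 / -0.389913 = 0.2007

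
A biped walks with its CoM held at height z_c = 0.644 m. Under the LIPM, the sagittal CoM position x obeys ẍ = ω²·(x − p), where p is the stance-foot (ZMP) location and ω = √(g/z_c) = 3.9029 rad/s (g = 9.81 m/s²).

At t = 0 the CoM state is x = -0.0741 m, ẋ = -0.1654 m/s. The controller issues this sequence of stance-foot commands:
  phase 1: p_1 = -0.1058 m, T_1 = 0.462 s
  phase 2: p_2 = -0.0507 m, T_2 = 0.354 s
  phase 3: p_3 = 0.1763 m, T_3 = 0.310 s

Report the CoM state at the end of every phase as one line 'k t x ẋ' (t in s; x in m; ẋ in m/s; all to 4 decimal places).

phase 1: p=-0.1058, T=0.462, ωT=1.803140, cosh=3.116726, sinh=2.951946; start (x,ẋ)=(-0.074100, -0.165400) → end (x,ẋ)=(-0.132100, -0.150286)
phase 2: p=-0.0507, T=0.354, ωT=1.381627, cosh=2.116271, sinh=1.865101; start (x,ẋ)=(-0.132100, -0.150286) → end (x,ẋ)=(-0.294782, -0.910578)
phase 3: p=0.1763, T=0.310, ωT=1.209899, cosh=1.825687, sinh=1.527459; start (x,ẋ)=(-0.294782, -0.910578) → end (x,ẋ)=(-1.040116, -4.470793)

1 0.4620 -0.1321 -0.1503
2 0.8160 -0.2948 -0.9106
3 1.1260 -1.0401 -4.4708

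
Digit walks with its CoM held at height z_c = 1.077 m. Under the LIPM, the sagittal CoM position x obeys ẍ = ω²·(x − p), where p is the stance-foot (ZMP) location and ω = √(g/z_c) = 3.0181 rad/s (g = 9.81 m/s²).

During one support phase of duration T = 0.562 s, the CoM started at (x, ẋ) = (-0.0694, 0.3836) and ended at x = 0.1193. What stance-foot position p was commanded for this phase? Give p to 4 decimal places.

ωT = 3.0181·0.562 = 1.696172; cosh(ωT) = 2.818209, sinh(ωT) = 2.634825
x(T) = p + (x₀−p)·cosh(ωT) + (ẋ₀/ω)·sinh(ωT) ⇒ p·(1 − cosh) = x(T) − x₀·cosh − (ẋ₀/ω)·sinh
numerator   = 0.1193 − (-0.0694)·2.818209 − (0.3836/3.0181)·2.634825 = -0.020002
denominator = 1 − 2.818209 = -1.818209
p = -0.020002 / -1.818209 = 0.0110

p = 0.0110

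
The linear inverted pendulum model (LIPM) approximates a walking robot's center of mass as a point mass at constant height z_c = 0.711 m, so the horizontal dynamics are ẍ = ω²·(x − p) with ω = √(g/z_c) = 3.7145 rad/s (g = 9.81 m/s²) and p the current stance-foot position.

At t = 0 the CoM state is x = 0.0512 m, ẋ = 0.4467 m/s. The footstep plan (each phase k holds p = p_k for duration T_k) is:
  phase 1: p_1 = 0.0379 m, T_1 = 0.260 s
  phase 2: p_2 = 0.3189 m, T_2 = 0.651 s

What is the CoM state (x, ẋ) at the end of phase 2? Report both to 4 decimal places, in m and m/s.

x = 0.6965, ẋ = 1.5091

phase 1: p=0.0379, T=0.260, ωT=0.965770, cosh=1.503750, sinh=1.123060; start (x,ẋ)=(0.051200, 0.446700) → end (x,ẋ)=(0.192957, 0.727207)
phase 2: p=0.3189, T=0.651, ωT=2.418140, cosh=5.657022, sinh=5.567934; start (x,ẋ)=(0.192957, 0.727207) → end (x,ẋ)=(0.696503, 1.509069)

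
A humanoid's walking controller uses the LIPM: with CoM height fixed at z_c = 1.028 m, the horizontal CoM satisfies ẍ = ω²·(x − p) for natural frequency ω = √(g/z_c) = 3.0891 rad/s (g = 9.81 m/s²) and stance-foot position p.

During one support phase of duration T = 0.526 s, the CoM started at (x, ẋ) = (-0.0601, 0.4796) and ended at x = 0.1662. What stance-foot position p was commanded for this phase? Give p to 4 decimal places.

p = 0.0331

ωT = 3.0891·0.526 = 1.624867; cosh(ωT) = 2.637340, sinh(ωT) = 2.440402
x(T) = p + (x₀−p)·cosh(ωT) + (ẋ₀/ω)·sinh(ωT) ⇒ p·(1 − cosh) = x(T) − x₀·cosh − (ẋ₀/ω)·sinh
numerator   = 0.1662 − (-0.0601)·2.637340 − (0.4796/3.0891)·2.440402 = -0.054182
denominator = 1 − 2.637340 = -1.637340
p = -0.054182 / -1.637340 = 0.0331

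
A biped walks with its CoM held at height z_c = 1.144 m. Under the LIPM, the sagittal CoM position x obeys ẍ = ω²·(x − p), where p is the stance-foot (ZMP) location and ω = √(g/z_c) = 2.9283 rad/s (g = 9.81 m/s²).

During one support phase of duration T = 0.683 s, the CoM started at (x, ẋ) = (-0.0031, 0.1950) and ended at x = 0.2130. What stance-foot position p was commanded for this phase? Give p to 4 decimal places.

p = 0.0061

ωT = 2.9283·0.683 = 2.000029; cosh(ωT) = 3.762301, sinh(ωT) = 3.626969
x(T) = p + (x₀−p)·cosh(ωT) + (ẋ₀/ω)·sinh(ωT) ⇒ p·(1 − cosh) = x(T) − x₀·cosh − (ẋ₀/ω)·sinh
numerator   = 0.2130 − (-0.0031)·3.762301 − (0.1950/2.9283)·3.626969 = -0.016862
denominator = 1 − 3.762301 = -2.762301
p = -0.016862 / -2.762301 = 0.0061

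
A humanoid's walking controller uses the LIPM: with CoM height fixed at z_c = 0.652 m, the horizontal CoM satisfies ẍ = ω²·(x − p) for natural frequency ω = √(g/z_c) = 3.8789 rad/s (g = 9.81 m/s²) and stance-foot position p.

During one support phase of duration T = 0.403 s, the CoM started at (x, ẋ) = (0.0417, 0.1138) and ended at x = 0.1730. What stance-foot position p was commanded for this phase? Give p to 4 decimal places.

ωT = 3.8789·0.403 = 1.563197; cosh(ωT) = 2.491762, sinh(ωT) = 2.282296
x(T) = p + (x₀−p)·cosh(ωT) + (ẋ₀/ω)·sinh(ωT) ⇒ p·(1 − cosh) = x(T) − x₀·cosh − (ẋ₀/ω)·sinh
numerator   = 0.1730 − (0.0417)·2.491762 − (0.1138/3.8789)·2.282296 = 0.002135
denominator = 1 − 2.491762 = -1.491762
p = 0.002135 / -1.491762 = -0.0014

p = -0.0014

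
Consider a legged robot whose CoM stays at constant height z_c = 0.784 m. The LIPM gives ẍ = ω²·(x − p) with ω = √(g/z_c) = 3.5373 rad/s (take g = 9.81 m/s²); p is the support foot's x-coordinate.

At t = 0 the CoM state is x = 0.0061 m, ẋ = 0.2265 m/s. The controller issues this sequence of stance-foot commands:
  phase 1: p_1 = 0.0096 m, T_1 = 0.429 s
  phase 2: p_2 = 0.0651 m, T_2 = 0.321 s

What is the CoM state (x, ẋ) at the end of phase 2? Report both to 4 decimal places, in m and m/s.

x = 0.3971, ẋ = 1.2543

phase 1: p=0.0096, T=0.429, ωT=1.517502, cosh=2.390038, sinh=2.170779; start (x,ẋ)=(0.006100, 0.226500) → end (x,ẋ)=(0.140234, 0.514468)
phase 2: p=0.0651, T=0.321, ωT=1.135473, cosh=1.716958, sinh=1.395688; start (x,ẋ)=(0.140234, 0.514468) → end (x,ẋ)=(0.397092, 1.254254)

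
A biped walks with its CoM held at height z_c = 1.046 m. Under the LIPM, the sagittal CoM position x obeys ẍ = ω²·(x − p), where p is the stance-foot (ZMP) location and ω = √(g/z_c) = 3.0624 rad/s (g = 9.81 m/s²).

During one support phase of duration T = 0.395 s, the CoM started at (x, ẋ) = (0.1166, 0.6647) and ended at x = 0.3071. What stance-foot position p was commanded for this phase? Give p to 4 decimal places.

p = 0.2874

ωT = 3.0624·0.395 = 1.209648; cosh(ωT) = 1.825303, sinh(ωT) = 1.527001
x(T) = p + (x₀−p)·cosh(ωT) + (ẋ₀/ω)·sinh(ωT) ⇒ p·(1 − cosh) = x(T) − x₀·cosh − (ẋ₀/ω)·sinh
numerator   = 0.3071 − (0.1166)·1.825303 − (0.6647/3.0624)·1.527001 = -0.237169
denominator = 1 − 1.825303 = -0.825303
p = -0.237169 / -0.825303 = 0.2874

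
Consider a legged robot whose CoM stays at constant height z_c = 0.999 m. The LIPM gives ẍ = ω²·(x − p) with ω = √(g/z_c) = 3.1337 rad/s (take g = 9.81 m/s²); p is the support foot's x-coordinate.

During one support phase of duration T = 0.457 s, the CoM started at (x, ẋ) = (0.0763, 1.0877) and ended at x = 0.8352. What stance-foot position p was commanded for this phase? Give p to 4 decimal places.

ωT = 3.1337·0.457 = 1.432101; cosh(ωT) = 2.213147, sinh(ωT) = 1.974340
x(T) = p + (x₀−p)·cosh(ωT) + (ẋ₀/ω)·sinh(ωT) ⇒ p·(1 − cosh) = x(T) − x₀·cosh − (ẋ₀/ω)·sinh
numerator   = 0.8352 − (0.0763)·2.213147 − (1.0877/3.1337)·1.974340 = -0.018952
denominator = 1 − 2.213147 = -1.213147
p = -0.018952 / -1.213147 = 0.0156

p = 0.0156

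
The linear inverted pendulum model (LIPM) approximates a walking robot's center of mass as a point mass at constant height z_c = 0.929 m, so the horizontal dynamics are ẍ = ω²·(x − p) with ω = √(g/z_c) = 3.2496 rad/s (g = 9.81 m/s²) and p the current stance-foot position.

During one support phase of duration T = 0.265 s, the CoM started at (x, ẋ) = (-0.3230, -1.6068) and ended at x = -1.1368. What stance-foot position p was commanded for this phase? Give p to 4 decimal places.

p = 0.5226

ωT = 3.2496·0.265 = 0.861144; cosh(ωT) = 1.394272, sinh(ωT) = 0.971594
x(T) = p + (x₀−p)·cosh(ωT) + (ẋ₀/ω)·sinh(ωT) ⇒ p·(1 − cosh) = x(T) − x₀·cosh − (ẋ₀/ω)·sinh
numerator   = -1.1368 − (-0.3230)·1.394272 − (-1.6068/3.2496)·0.971594 = -0.206035
denominator = 1 − 1.394272 = -0.394272
p = -0.206035 / -0.394272 = 0.5226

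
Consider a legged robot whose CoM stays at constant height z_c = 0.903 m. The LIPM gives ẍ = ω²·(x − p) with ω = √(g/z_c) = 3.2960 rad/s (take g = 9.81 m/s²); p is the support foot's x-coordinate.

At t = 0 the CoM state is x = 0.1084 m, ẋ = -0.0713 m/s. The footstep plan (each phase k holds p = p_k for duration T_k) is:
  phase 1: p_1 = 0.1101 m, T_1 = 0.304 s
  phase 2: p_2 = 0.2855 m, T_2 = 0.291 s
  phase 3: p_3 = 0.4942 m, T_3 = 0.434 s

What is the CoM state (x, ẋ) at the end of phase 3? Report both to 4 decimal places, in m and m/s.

phase 1: p=0.1101, T=0.304, ωT=1.001984, cosh=1.545415, sinh=1.178265; start (x,ẋ)=(0.108400, -0.071300) → end (x,ẋ)=(0.081984, -0.116790)
phase 2: p=0.2855, T=0.291, ωT=0.959136, cosh=1.496332, sinh=1.113109; start (x,ẋ)=(0.081984, -0.116790) → end (x,ẋ)=(-0.058469, -0.921417)
phase 3: p=0.4942, T=0.434, ωT=1.430464, cosh=2.209918, sinh=1.970720; start (x,ẋ)=(-0.058469, -0.921417) → end (x,ẋ)=(-1.278080, -5.626114)

x = -1.2781, ẋ = -5.6261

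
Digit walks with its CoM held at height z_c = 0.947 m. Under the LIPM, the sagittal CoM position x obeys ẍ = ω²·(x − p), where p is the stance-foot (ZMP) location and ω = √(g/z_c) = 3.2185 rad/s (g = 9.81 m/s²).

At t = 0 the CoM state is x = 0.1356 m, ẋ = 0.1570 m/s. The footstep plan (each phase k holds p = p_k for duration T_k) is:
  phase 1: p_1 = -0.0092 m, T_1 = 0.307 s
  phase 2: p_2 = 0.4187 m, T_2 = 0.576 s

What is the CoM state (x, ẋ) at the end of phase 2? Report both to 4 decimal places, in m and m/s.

x = 0.6819, ẋ = 1.0448

phase 1: p=-0.0092, T=0.307, ωT=0.988079, cosh=1.529181, sinh=1.156890; start (x,ẋ)=(0.135600, 0.157000) → end (x,ẋ)=(0.268659, 0.779237)
phase 2: p=0.4187, T=0.576, ωT=1.853856, cosh=3.270511, sinh=3.113879; start (x,ẋ)=(0.268659, 0.779237) → end (x,ẋ)=(0.681896, 1.044790)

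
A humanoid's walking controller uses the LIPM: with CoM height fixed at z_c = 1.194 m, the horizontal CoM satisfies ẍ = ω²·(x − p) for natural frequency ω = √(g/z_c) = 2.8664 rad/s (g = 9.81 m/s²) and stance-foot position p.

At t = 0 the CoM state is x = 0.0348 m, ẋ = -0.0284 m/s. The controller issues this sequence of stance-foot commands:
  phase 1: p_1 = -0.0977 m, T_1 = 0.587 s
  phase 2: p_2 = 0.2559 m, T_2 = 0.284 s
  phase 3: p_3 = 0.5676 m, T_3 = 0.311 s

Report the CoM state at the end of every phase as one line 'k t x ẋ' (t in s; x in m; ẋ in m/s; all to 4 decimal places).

phase 1: p=-0.0977, T=0.587, ωT=1.682577, cosh=2.782647, sinh=2.596753; start (x,ẋ)=(0.034800, -0.028400) → end (x,ẋ)=(0.245272, 0.907214)
phase 2: p=0.2559, T=0.284, ωT=0.814058, cosh=1.350052, sinh=0.906995; start (x,ẋ)=(0.245272, 0.907214) → end (x,ẋ)=(0.528616, 1.197157)
phase 3: p=0.5676, T=0.311, ωT=0.891450, cosh=1.424362, sinh=1.014302; start (x,ẋ)=(0.528616, 1.197157) → end (x,ẋ)=(0.935697, 1.591843)

1 0.5870 0.2453 0.9072
2 0.8710 0.5286 1.1972
3 1.1820 0.9357 1.5918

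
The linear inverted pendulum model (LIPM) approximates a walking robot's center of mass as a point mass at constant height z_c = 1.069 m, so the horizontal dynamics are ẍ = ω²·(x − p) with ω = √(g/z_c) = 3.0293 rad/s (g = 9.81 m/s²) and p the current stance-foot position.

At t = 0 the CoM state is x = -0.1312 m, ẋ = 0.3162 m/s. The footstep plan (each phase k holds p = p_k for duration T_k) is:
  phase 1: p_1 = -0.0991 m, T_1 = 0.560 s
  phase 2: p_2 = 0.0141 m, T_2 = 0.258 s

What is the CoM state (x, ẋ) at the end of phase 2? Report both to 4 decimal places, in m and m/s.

x = 0.2895, ẋ = 1.0259

phase 1: p=-0.0991, T=0.560, ωT=1.696408, cosh=2.818831, sinh=2.635490; start (x,ẋ)=(-0.131200, 0.316200) → end (x,ẋ)=(0.085509, 0.635038)
phase 2: p=0.0141, T=0.258, ωT=0.781559, cosh=1.321284, sinh=0.863592; start (x,ẋ)=(0.085509, 0.635038) → end (x,ẋ)=(0.289489, 1.025878)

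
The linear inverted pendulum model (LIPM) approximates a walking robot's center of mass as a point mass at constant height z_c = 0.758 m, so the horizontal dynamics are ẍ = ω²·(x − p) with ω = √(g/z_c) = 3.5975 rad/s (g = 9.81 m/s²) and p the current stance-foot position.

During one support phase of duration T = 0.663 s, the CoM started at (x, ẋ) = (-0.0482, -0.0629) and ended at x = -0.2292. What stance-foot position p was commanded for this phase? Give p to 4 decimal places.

ωT = 3.5975·0.663 = 2.385143; cosh(ωT) = 5.476343, sinh(ωT) = 5.384267
x(T) = p + (x₀−p)·cosh(ωT) + (ẋ₀/ω)·sinh(ωT) ⇒ p·(1 − cosh) = x(T) − x₀·cosh − (ẋ₀/ω)·sinh
numerator   = -0.2292 − (-0.0482)·5.476343 − (-0.0629/3.5975)·5.384267 = 0.128900
denominator = 1 − 5.476343 = -4.476343
p = 0.128900 / -4.476343 = -0.0288

p = -0.0288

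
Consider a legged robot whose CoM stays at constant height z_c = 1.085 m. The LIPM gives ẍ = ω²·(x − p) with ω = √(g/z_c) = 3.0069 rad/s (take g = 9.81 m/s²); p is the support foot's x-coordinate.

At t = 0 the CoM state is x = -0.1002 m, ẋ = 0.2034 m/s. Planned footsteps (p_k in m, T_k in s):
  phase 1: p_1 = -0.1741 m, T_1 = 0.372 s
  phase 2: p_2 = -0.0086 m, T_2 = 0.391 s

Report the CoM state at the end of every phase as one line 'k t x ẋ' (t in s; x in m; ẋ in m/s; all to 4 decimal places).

1 0.3720 0.0435 0.6482
2 0.7630 0.3999 1.3800

phase 1: p=-0.1741, T=0.372, ωT=1.118567, cosh=1.693606, sinh=1.366859; start (x,ẋ)=(-0.100200, 0.203400) → end (x,ẋ)=(0.043518, 0.648209)
phase 2: p=-0.0086, T=0.391, ωT=1.175698, cosh=1.774504, sinh=1.465900; start (x,ẋ)=(0.043518, 0.648209) → end (x,ẋ)=(0.399893, 1.379975)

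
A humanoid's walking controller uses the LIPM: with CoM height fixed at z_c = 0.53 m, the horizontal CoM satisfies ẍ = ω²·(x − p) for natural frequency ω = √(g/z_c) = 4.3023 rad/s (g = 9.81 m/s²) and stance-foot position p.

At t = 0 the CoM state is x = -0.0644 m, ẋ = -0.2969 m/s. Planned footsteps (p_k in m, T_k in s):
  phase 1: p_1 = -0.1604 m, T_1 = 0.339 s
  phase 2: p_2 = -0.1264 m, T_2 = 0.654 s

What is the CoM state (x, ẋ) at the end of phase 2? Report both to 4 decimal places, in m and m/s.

phase 1: p=-0.1604, T=0.339, ωT=1.458480, cosh=2.266004, sinh=2.033414; start (x,ẋ)=(-0.064400, -0.296900) → end (x,ẋ)=(-0.083189, 0.167066)
phase 2: p=-0.1264, T=0.654, ωT=2.813704, cosh=8.365771, sinh=8.305788; start (x,ẋ)=(-0.083189, 0.167066) → end (x,ẋ)=(0.557624, 2.941746)

x = 0.5576, ẋ = 2.9417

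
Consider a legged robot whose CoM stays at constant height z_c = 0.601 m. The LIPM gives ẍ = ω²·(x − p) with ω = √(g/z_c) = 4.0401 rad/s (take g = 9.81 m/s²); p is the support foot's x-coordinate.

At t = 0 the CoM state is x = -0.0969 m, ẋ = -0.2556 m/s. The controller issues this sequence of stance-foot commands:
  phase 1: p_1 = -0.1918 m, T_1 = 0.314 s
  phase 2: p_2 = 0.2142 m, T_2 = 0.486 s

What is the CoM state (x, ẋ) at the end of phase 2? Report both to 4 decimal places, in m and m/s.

x = -0.8567, ẋ = -4.1215

phase 1: p=-0.1918, T=0.314, ωT=1.268591, cosh=1.918534, sinh=1.637306; start (x,ẋ)=(-0.096900, -0.255600) → end (x,ẋ)=(-0.113317, 0.137375)
phase 2: p=0.2142, T=0.486, ωT=1.963489, cosh=3.632252, sinh=3.491885; start (x,ẋ)=(-0.113317, 0.137375) → end (x,ẋ)=(-0.856689, -4.121480)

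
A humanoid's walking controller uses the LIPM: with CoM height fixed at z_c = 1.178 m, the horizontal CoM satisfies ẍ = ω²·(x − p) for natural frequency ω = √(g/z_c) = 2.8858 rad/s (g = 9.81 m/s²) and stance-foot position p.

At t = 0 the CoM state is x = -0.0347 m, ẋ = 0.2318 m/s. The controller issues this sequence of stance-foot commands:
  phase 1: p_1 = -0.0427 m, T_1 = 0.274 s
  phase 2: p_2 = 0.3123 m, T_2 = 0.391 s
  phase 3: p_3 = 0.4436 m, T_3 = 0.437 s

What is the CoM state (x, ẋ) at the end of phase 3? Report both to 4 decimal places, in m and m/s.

phase 1: p=-0.0427, T=0.274, ωT=0.790709, cosh=1.329241, sinh=0.875718; start (x,ẋ)=(-0.034700, 0.231800) → end (x,ẋ)=(0.038275, 0.328335)
phase 2: p=0.3123, T=0.391, ωT=1.128348, cosh=1.707057, sinh=1.383489; start (x,ẋ)=(0.038275, 0.328335) → end (x,ẋ)=(0.001933, -0.533549)
phase 3: p=0.4436, T=0.437, ωT=1.261095, cosh=1.906313, sinh=1.622969; start (x,ẋ)=(0.001933, -0.533549) → end (x,ẋ)=(-0.698423, -3.085689)

x = -0.6984, ẋ = -3.0857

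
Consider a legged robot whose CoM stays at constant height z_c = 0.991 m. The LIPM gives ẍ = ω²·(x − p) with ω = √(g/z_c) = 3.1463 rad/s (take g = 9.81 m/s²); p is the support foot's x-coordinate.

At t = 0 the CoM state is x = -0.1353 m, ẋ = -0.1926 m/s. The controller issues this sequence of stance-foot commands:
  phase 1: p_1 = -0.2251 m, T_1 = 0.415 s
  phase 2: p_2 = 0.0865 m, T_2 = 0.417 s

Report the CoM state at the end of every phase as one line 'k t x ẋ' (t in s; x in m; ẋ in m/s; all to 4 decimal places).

1 0.4150 -0.1519 0.1016
2 0.8320 -0.3327 -1.0895

phase 1: p=-0.2251, T=0.415, ωT=1.305714, cosh=1.980652, sinh=1.709673; start (x,ẋ)=(-0.135300, -0.192600) → end (x,ẋ)=(-0.151895, 0.101574)
phase 2: p=0.0865, T=0.417, ωT=1.312007, cosh=1.991449, sinh=1.722170; start (x,ẋ)=(-0.151895, 0.101574) → end (x,ẋ)=(-0.332653, -1.089455)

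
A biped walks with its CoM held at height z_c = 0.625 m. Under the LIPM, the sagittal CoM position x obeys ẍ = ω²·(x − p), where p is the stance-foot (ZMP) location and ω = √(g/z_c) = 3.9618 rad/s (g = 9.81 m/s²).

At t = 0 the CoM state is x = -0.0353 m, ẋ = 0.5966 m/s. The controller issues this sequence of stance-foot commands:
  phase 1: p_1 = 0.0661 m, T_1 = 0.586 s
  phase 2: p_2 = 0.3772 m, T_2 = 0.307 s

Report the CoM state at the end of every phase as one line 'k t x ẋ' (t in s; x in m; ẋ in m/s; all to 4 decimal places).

1 0.5860 0.3044 1.0421
2 0.8930 0.6484 1.4688

phase 1: p=0.0661, T=0.586, ωT=2.321615, cosh=5.145117, sinh=5.047002; start (x,ẋ)=(-0.035300, 0.596600) → end (x,ẋ)=(0.304404, 1.042062)
phase 2: p=0.3772, T=0.307, ωT=1.216273, cosh=1.835459, sinh=1.539127; start (x,ẋ)=(0.304404, 1.042062) → end (x,ẋ)=(0.648418, 1.468772)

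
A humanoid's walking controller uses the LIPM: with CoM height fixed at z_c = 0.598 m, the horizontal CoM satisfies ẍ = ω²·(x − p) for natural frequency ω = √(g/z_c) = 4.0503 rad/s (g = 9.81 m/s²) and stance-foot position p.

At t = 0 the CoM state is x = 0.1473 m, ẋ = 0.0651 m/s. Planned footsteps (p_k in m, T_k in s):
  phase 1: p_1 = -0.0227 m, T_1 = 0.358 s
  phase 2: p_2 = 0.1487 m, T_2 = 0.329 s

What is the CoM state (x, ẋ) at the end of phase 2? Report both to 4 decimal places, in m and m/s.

x = 1.3095, ẋ = 4.8461

phase 1: p=-0.0227, T=0.358, ωT=1.450007, cosh=2.248857, sinh=2.014289; start (x,ẋ)=(0.147300, 0.065100) → end (x,ẋ)=(0.391981, 1.533341)
phase 2: p=0.1487, T=0.329, ωT=1.332549, cosh=2.027248, sinh=1.763444; start (x,ẋ)=(0.391981, 1.533341) → end (x,ẋ)=(1.309487, 4.846094)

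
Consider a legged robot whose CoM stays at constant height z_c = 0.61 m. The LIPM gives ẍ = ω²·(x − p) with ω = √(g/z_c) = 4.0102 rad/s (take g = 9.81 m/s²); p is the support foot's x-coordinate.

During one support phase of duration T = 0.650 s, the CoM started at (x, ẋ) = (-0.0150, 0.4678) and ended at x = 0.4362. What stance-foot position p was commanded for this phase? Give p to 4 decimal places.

p = 0.0426

ωT = 4.0102·0.650 = 2.606630; cosh(ωT) = 6.813541, sinh(ωT) = 6.739758
x(T) = p + (x₀−p)·cosh(ωT) + (ẋ₀/ω)·sinh(ωT) ⇒ p·(1 − cosh) = x(T) − x₀·cosh − (ẋ₀/ω)·sinh
numerator   = 0.4362 − (-0.0150)·6.813541 − (0.4678/4.0102)·6.739758 = -0.247807
denominator = 1 − 6.813541 = -5.813541
p = -0.247807 / -5.813541 = 0.0426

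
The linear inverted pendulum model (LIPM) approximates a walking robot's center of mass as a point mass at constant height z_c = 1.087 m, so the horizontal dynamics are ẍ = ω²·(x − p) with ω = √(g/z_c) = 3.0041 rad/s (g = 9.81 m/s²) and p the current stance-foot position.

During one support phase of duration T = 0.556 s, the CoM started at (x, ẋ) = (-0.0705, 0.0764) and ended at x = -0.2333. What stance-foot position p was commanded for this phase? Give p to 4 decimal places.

ωT = 3.0041·0.556 = 1.670280; cosh(ωT) = 2.750924, sinh(ωT) = 2.562729
x(T) = p + (x₀−p)·cosh(ωT) + (ẋ₀/ω)·sinh(ωT) ⇒ p·(1 − cosh) = x(T) − x₀·cosh − (ẋ₀/ω)·sinh
numerator   = -0.2333 − (-0.0705)·2.750924 − (0.0764/3.0041)·2.562729 = -0.104535
denominator = 1 − 2.750924 = -1.750924
p = -0.104535 / -1.750924 = 0.0597

p = 0.0597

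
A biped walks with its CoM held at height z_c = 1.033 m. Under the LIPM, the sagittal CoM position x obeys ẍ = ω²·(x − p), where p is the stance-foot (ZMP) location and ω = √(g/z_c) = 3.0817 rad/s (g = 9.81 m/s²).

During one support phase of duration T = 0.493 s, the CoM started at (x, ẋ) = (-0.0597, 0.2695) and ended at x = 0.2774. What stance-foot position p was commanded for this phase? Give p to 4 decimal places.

ωT = 3.0817·0.493 = 1.519278; cosh(ωT) = 2.393898, sinh(ωT) = 2.175028
x(T) = p + (x₀−p)·cosh(ωT) + (ẋ₀/ω)·sinh(ωT) ⇒ p·(1 − cosh) = x(T) − x₀·cosh − (ẋ₀/ω)·sinh
numerator   = 0.2774 − (-0.0597)·2.393898 − (0.2695/3.0817)·2.175028 = 0.230106
denominator = 1 − 2.393898 = -1.393898
p = 0.230106 / -1.393898 = -0.1651

p = -0.1651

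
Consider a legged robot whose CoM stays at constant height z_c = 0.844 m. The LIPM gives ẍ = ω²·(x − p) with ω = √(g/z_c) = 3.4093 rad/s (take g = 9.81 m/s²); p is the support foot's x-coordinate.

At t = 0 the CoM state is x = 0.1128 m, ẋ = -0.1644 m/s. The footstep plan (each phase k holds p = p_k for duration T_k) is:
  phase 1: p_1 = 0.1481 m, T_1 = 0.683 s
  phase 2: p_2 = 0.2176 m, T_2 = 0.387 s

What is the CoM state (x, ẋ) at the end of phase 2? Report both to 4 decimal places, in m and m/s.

x = -1.5250, ẋ = -5.8787

phase 1: p=0.1481, T=0.683, ωT=2.328552, cosh=5.180253, sinh=5.082816; start (x,ẋ)=(0.112800, -0.164400) → end (x,ẋ)=(-0.279862, -1.463342)
phase 2: p=0.2176, T=0.387, ωT=1.319399, cosh=2.004234, sinh=1.736938; start (x,ẋ)=(-0.279862, -1.463342) → end (x,ẋ)=(-1.524959, -5.878720)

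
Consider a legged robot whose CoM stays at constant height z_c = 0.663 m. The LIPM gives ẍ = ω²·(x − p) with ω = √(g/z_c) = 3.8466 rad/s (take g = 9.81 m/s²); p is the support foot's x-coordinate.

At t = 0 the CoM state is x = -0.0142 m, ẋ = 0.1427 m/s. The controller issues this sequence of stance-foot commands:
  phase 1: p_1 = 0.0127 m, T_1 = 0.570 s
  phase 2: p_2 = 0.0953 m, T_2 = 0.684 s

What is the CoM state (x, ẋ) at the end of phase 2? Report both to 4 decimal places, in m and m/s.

x = 0.1528, ẋ = 0.2462

phase 1: p=0.0127, T=0.570, ωT=2.192562, cosh=4.534882, sinh=4.423252; start (x,ẋ)=(-0.014200, 0.142700) → end (x,ẋ)=(0.054804, 0.189438)
phase 2: p=0.0953, T=0.684, ωT=2.631074, cosh=6.980342, sinh=6.908341; start (x,ẋ)=(0.054804, 0.189438) → end (x,ẋ)=(0.152848, 0.246221)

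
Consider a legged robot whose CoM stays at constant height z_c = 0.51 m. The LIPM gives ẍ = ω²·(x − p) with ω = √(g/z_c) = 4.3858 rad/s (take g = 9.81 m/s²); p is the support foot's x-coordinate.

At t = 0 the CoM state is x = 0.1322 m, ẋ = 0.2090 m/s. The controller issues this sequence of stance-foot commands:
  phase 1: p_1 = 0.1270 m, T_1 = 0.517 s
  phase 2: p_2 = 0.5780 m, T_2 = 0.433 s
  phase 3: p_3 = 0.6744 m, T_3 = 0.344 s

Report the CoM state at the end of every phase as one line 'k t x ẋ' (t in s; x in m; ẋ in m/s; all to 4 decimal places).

1 0.5170 0.3799 1.1287
2 0.9500 0.7419 1.0180
3 1.2940 1.3336 3.0506

phase 1: p=0.1270, T=0.517, ωT=2.267459, cosh=4.879204, sinh=4.775629; start (x,ẋ)=(0.132200, 0.209000) → end (x,ẋ)=(0.379949, 1.128667)
phase 2: p=0.5780, T=0.433, ωT=1.899051, cosh=3.414633, sinh=3.264922; start (x,ẋ)=(0.379949, 1.128667) → end (x,ẋ)=(0.741942, 1.018029)
phase 3: p=0.6744, T=0.344, ωT=1.508715, cosh=2.371056, sinh=2.149862; start (x,ẋ)=(0.741942, 1.018029) → end (x,ẋ)=(1.333570, 3.050646)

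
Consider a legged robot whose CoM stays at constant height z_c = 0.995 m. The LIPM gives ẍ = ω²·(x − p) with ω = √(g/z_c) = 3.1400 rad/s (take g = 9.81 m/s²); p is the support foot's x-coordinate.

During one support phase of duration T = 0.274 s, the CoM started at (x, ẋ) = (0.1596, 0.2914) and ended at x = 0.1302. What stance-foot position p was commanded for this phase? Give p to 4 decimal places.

p = 0.4632

ωT = 3.1400·0.274 = 0.860360; cosh(ωT) = 1.393511, sinh(ωT) = 0.970501
x(T) = p + (x₀−p)·cosh(ωT) + (ẋ₀/ω)·sinh(ωT) ⇒ p·(1 − cosh) = x(T) − x₀·cosh − (ẋ₀/ω)·sinh
numerator   = 0.1302 − (0.1596)·1.393511 − (0.2914/3.1400)·0.970501 = -0.182269
denominator = 1 − 1.393511 = -0.393511
p = -0.182269 / -0.393511 = 0.4632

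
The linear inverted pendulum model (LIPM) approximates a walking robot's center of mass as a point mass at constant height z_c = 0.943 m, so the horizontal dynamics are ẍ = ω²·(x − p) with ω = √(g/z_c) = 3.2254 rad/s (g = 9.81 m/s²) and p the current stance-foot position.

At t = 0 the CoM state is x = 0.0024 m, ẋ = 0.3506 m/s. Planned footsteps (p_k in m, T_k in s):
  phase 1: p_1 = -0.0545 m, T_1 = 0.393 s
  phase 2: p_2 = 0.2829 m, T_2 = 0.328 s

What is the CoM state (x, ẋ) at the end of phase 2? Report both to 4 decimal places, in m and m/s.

x = 0.5831, ẋ = 1.3623

phase 1: p=-0.0545, T=0.393, ωT=1.267582, cosh=1.916882, sinh=1.635371; start (x,ẋ)=(0.002400, 0.350600) → end (x,ẋ)=(0.232335, 0.972191)
phase 2: p=0.2829, T=0.328, ωT=1.057931, cosh=1.613790, sinh=1.266616; start (x,ẋ)=(0.232335, 0.972191) → end (x,ẋ)=(0.583079, 1.362336)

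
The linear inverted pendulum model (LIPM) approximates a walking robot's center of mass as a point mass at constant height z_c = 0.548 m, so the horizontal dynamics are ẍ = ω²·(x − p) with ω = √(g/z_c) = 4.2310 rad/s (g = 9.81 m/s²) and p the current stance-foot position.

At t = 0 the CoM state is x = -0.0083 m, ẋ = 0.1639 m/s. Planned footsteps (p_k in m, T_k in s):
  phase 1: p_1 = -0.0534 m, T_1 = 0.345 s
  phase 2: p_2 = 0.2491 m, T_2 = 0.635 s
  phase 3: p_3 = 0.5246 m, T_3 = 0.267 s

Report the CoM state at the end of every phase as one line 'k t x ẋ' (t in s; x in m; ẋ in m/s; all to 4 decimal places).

phase 1: p=-0.0534, T=0.345, ωT=1.459695, cosh=2.268477, sinh=2.036170; start (x,ẋ)=(-0.008300, 0.163900) → end (x,ẋ)=(0.127785, 0.760341)
phase 2: p=0.2491, T=0.635, ωT=2.686685, cosh=7.375514, sinh=7.307407; start (x,ẋ)=(0.127785, 0.760341) → end (x,ẋ)=(0.667535, 1.857141)
phase 3: p=0.5246, T=0.267, ωT=1.129677, cosh=1.708897, sinh=1.385760; start (x,ẋ)=(0.667535, 1.857141) → end (x,ẋ)=(1.377122, 4.011714)

1 0.3450 0.1278 0.7603
2 0.9800 0.6675 1.8571
3 1.2470 1.3771 4.0117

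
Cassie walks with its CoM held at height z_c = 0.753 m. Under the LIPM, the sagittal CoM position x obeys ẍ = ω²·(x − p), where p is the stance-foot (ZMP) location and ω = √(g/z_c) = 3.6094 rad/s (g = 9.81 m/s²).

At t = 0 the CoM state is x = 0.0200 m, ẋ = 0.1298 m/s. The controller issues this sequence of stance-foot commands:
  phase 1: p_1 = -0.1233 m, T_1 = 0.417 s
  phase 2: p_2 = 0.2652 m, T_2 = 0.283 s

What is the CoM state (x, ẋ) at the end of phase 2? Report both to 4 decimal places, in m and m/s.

phase 1: p=-0.1233, T=0.417, ωT=1.505120, cosh=2.363342, sinh=2.141351; start (x,ẋ)=(0.020000, 0.129800) → end (x,ẋ)=(0.292373, 1.414327)
phase 2: p=0.2652, T=0.283, ωT=1.021460, cosh=1.568658, sinh=1.208589; start (x,ẋ)=(0.292373, 1.414327) → end (x,ẋ)=(0.781406, 2.337133)

x = 0.7814, ẋ = 2.3371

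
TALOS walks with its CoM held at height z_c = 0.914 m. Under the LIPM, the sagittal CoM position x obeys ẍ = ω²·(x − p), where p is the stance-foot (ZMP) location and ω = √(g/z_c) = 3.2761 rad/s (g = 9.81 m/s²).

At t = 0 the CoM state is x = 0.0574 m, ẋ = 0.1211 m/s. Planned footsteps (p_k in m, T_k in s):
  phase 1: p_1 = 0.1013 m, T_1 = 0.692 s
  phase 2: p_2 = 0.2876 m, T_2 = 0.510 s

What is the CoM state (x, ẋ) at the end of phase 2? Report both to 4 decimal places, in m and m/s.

phase 1: p=0.1013, T=0.692, ωT=2.267061, cosh=4.877306, sinh=4.773690; start (x,ẋ)=(0.057400, 0.121100) → end (x,ẋ)=(0.063644, -0.095914)
phase 2: p=0.2876, T=0.510, ωT=1.670811, cosh=2.752286, sinh=2.564192; start (x,ẋ)=(0.063644, -0.095914) → end (x,ẋ)=(-0.403862, -2.145335)

x = -0.4039, ẋ = -2.1453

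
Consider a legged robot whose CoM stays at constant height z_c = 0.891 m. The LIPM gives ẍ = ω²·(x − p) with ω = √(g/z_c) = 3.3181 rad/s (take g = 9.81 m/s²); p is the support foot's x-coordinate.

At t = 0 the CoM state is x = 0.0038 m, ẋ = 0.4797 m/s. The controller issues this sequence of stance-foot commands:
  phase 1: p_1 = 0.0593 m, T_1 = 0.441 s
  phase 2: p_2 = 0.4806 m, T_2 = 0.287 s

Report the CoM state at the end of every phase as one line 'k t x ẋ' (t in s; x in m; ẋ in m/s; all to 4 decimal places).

phase 1: p=0.0593, T=0.441, ωT=1.463282, cosh=2.275795, sinh=2.044320; start (x,ẋ)=(0.003800, 0.479700) → end (x,ẋ)=(0.228542, 0.715228)
phase 2: p=0.4806, T=0.287, ωT=0.952295, cosh=1.488752, sinh=1.102898; start (x,ẋ)=(0.228542, 0.715228) → end (x,ẋ)=(0.343082, 0.142385)

1 0.4410 0.2285 0.7152
2 0.7280 0.3431 0.1424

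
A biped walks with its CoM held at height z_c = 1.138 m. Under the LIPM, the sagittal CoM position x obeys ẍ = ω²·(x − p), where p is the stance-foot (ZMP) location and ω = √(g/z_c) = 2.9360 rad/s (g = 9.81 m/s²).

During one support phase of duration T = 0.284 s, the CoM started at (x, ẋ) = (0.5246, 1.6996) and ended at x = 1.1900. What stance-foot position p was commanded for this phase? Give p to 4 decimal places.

p = 0.1857

ωT = 2.9360·0.284 = 0.833824; cosh(ωT) = 1.368245, sinh(ωT) = 0.933860
x(T) = p + (x₀−p)·cosh(ωT) + (ẋ₀/ω)·sinh(ωT) ⇒ p·(1 − cosh) = x(T) − x₀·cosh − (ẋ₀/ω)·sinh
numerator   = 1.1900 − (0.5246)·1.368245 − (1.6996/2.9360)·0.933860 = -0.068377
denominator = 1 − 1.368245 = -0.368245
p = -0.068377 / -0.368245 = 0.1857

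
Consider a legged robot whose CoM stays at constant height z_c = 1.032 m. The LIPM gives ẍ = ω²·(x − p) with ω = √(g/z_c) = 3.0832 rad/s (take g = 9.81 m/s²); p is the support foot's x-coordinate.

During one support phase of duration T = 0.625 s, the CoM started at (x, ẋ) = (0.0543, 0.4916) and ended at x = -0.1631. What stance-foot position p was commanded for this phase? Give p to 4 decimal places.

p = 0.3548

ωT = 3.0832·0.625 = 1.927000; cosh(ωT) = 3.507228, sinh(ωT) = 3.361644
x(T) = p + (x₀−p)·cosh(ωT) + (ẋ₀/ω)·sinh(ωT) ⇒ p·(1 − cosh) = x(T) − x₀·cosh − (ẋ₀/ω)·sinh
numerator   = -0.1631 − (0.0543)·3.507228 − (0.4916/3.0832)·3.361644 = -0.889539
denominator = 1 − 3.507228 = -2.507228
p = -0.889539 / -2.507228 = 0.3548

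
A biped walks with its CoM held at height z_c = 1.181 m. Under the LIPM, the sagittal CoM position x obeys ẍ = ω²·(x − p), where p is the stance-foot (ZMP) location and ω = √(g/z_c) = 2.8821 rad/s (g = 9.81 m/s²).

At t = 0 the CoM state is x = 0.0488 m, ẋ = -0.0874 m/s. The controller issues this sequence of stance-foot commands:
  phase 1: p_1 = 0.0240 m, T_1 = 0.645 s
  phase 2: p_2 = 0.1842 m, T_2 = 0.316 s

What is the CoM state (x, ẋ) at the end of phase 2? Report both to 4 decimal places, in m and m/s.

phase 1: p=0.0240, T=0.645, ωT=1.858955, cosh=3.286430, sinh=3.130594; start (x,ẋ)=(0.048800, -0.087400) → end (x,ẋ)=(0.010568, -0.063471)
phase 2: p=0.1842, T=0.316, ωT=0.910744, cosh=1.444198, sinh=1.041973; start (x,ẋ)=(0.010568, -0.063471) → end (x,ẋ)=(-0.089506, -0.613095)

x = -0.0895, ẋ = -0.6131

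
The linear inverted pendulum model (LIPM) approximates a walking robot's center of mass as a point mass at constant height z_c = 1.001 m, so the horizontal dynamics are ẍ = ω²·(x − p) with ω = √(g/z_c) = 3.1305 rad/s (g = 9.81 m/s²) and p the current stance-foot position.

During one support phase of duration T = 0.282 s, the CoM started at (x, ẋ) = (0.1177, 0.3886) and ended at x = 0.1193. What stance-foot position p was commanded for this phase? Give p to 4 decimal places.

ωT = 3.1305·0.282 = 0.882801; cosh(ωT) = 1.415642, sinh(ωT) = 1.002020
x(T) = p + (x₀−p)·cosh(ωT) + (ẋ₀/ω)·sinh(ωT) ⇒ p·(1 − cosh) = x(T) − x₀·cosh − (ẋ₀/ω)·sinh
numerator   = 0.1193 − (0.1177)·1.415642 − (0.3886/3.1305)·1.002020 = -0.171705
denominator = 1 − 1.415642 = -0.415642
p = -0.171705 / -0.415642 = 0.4131

p = 0.4131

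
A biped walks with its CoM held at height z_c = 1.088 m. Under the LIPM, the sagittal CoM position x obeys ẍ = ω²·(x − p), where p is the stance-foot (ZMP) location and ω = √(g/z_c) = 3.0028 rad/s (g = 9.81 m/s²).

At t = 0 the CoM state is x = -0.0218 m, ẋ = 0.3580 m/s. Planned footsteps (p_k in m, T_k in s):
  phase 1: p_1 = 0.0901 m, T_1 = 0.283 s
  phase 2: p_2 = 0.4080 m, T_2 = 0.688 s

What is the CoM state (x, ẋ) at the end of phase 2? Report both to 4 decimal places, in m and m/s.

phase 1: p=0.0901, T=0.283, ωT=0.849792, cosh=1.383332, sinh=0.955829; start (x,ẋ)=(-0.021800, 0.358000) → end (x,ẋ)=(0.049261, 0.174062)
phase 2: p=0.4080, T=0.688, ωT=2.065926, cosh=4.009654, sinh=3.882953; start (x,ẋ)=(0.049261, 0.174062) → end (x,ẋ)=(-0.805338, -3.484873)

x = -0.8053, ẋ = -3.4849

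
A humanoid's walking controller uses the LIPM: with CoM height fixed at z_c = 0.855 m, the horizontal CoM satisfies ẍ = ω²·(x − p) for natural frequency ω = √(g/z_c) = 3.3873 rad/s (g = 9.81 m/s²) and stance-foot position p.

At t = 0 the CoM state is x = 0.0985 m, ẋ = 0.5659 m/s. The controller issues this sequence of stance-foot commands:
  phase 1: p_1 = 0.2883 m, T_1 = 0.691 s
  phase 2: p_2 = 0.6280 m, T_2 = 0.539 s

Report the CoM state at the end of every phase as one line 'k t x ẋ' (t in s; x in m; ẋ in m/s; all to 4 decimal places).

1 0.6910 0.1530 -0.3418
2 1.2300 -1.1895 -5.9522

phase 1: p=0.2883, T=0.691, ωT=2.340624, cosh=5.241994, sinh=5.145726; start (x,ẋ)=(0.098500, 0.565900) → end (x,ẋ)=(0.153041, -0.341792)
phase 2: p=0.6280, T=0.539, ωT=1.825755, cosh=3.184287, sinh=3.023191; start (x,ẋ)=(0.153041, -0.341792) → end (x,ẋ)=(-1.189457, -5.952156)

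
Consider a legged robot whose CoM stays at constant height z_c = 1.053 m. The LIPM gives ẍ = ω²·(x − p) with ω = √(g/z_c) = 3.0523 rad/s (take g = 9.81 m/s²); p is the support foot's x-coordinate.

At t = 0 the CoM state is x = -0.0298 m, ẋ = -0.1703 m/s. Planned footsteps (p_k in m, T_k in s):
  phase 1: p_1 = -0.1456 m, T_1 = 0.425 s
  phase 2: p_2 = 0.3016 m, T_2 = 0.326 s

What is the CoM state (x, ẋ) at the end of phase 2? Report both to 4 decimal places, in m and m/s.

x = -0.0803, ẋ = -0.7138

phase 1: p=-0.1456, T=0.425, ωT=1.297227, cosh=1.966213, sinh=1.692925; start (x,ẋ)=(-0.029800, -0.170300) → end (x,ẋ)=(-0.012368, 0.263529)
phase 2: p=0.3016, T=0.326, ωT=0.995050, cosh=1.537282, sinh=1.167577; start (x,ẋ)=(-0.012368, 0.263529) → end (x,ẋ)=(-0.080251, -0.713798)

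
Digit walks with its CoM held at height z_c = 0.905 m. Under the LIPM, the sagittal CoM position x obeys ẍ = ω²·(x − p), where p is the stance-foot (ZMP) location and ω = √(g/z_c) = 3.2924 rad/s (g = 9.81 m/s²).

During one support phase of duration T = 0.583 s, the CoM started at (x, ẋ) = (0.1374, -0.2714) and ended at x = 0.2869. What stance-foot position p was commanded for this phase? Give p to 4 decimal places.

ωT = 3.2924·0.583 = 1.919469; cosh(ωT) = 3.482012, sinh(ωT) = 3.335327
x(T) = p + (x₀−p)·cosh(ωT) + (ẋ₀/ω)·sinh(ωT) ⇒ p·(1 − cosh) = x(T) − x₀·cosh − (ẋ₀/ω)·sinh
numerator   = 0.2869 − (0.1374)·3.482012 − (-0.2714/3.2924)·3.335327 = 0.083410
denominator = 1 − 3.482012 = -2.482012
p = 0.083410 / -2.482012 = -0.0336

p = -0.0336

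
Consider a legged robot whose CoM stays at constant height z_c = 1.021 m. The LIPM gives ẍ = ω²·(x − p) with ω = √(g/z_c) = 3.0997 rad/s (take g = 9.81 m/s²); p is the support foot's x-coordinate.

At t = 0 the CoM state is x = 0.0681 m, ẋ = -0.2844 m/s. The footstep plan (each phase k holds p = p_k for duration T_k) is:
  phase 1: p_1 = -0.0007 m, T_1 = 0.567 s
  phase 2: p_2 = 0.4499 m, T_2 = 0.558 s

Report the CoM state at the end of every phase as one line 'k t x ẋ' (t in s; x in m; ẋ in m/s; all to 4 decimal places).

phase 1: p=-0.0007, T=0.567, ωT=1.757530, cosh=2.985284, sinh=2.812814; start (x,ẋ)=(0.068100, -0.284400) → end (x,ẋ)=(-0.053390, -0.249156)
phase 2: p=0.4499, T=0.558, ωT=1.729633, cosh=2.907966, sinh=2.730616; start (x,ẋ)=(-0.053390, -0.249156) → end (x,ẋ)=(-1.233140, -4.984433)

1 0.5670 -0.0534 -0.2492
2 1.1250 -1.2331 -4.9844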